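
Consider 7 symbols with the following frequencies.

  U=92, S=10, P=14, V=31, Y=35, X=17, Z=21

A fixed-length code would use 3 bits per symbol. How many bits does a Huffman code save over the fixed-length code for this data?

Fixed-length: 3 bits × 220 symbols = 660 bits.
Huffman merges:
combine S(10), P(14) → 24
combine X(17), Z(21) → 38
combine 24, V(31) → 55
combine Y(35), 38 → 73
combine 55, 73 → 128
combine U(92), 128 → 220
Huffman total = 24 + 38 + 55 + 73 + 128 + 220 = 538 bits.
Saving = 660 − 538 = 122 bits.

122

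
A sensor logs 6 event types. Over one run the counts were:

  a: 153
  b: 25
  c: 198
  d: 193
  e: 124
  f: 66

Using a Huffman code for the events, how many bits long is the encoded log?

Build the Huffman tree bottom-up:
b(25) + f(66) → 91
91 + e(124) → 215
a(153) + d(193) → 346
c(198) + 215 → 413
346 + 413 → 759
Total encoded bits = sum of merged weights = 91 + 215 + 346 + 413 + 759 = 1824.

1824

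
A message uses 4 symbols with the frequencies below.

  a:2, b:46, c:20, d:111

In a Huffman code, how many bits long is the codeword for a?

Repeatedly merge the two smallest:
combine a(2), c(20) → 22
combine 22, b(46) → 68
combine 68, d(111) → 179
The subtree containing a is merged 3 times, so code length = 3.

3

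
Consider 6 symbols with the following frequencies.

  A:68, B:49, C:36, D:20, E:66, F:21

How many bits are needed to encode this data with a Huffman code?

638

Greedily combine the two least-frequent nodes:
combine D(20), F(21) → 41
combine C(36), 41 → 77
combine B(49), E(66) → 115
combine A(68), 77 → 145
combine 115, 145 → 260
The encoded length is the sum of every internal node's weight: 41 + 77 + 115 + 145 + 260 = 638 bits.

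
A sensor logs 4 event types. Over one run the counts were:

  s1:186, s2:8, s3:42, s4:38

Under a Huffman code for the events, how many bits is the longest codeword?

Merge the two lowest-weight nodes at each step:
merge s2(8) and s4(38): 46
merge s3(42) and 46: 88
merge 88 and s1(186): 274
The first pair merged (s2, s4) ends up deepest, at depth 3.

3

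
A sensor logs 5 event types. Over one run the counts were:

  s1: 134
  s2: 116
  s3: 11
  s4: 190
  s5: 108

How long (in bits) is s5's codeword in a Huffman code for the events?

3

Repeatedly merge the two smallest:
merge s3(11) and s5(108): 119
merge s2(116) and 119: 235
merge s1(134) and s4(190): 324
merge 235 and 324: 559
s5's leaf is at depth 3, giving a 3-bit codeword.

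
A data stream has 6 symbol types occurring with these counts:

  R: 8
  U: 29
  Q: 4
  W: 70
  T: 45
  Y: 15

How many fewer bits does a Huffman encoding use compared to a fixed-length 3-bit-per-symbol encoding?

146

Fixed-length: 3 bits × 171 symbols = 513 bits.
Huffman merges:
merge Q(4) and R(8): 12
merge 12 and Y(15): 27
merge 27 and U(29): 56
merge T(45) and 56: 101
merge W(70) and 101: 171
Huffman total = 12 + 27 + 56 + 101 + 171 = 367 bits.
Saving = 513 − 367 = 146 bits.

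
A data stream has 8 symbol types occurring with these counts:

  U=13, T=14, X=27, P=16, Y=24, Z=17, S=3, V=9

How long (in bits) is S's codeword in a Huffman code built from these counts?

4

Build the tree from the bottom:
merge S(3) and V(9): 12
merge 12 and U(13): 25
merge T(14) and P(16): 30
merge Z(17) and Y(24): 41
merge 25 and X(27): 52
merge 30 and 41: 71
merge 52 and 71: 123
S sits 4 levels below the root, so its codeword is 4 bits.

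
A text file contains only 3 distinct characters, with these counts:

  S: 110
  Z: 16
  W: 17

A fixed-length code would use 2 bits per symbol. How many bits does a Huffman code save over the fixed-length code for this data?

110

Fixed-length: 2 bits × 143 symbols = 286 bits.
Huffman merges:
merge Z(16) and W(17): 33
merge 33 and S(110): 143
Huffman total = 33 + 143 = 176 bits.
Saving = 286 − 176 = 110 bits.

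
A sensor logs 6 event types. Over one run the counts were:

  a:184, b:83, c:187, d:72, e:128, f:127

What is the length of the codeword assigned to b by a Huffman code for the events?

3

Repeatedly merge the two smallest:
combine d(72), b(83) → 155
combine f(127), e(128) → 255
combine 155, a(184) → 339
combine c(187), 255 → 442
combine 339, 442 → 781
b sits 3 levels below the root, so its codeword is 3 bits.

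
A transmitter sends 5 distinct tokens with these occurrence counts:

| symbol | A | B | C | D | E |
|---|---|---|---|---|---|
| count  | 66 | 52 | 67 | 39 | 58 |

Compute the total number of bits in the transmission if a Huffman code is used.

655

Greedily combine the two least-frequent nodes:
D(39) + B(52) → 91
E(58) + A(66) → 124
C(67) + 91 → 158
124 + 158 → 282
The encoded length is the sum of every internal node's weight: 91 + 124 + 158 + 282 = 655 bits.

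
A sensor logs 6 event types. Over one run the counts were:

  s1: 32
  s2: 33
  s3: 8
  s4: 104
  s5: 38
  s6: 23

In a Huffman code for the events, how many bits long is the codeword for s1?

3

Repeatedly merge the two smallest:
merge s3(8) and s6(23): 31
merge 31 and s1(32): 63
merge s2(33) and s5(38): 71
merge 63 and 71: 134
merge s4(104) and 134: 238
s1's leaf is at depth 3, giving a 3-bit codeword.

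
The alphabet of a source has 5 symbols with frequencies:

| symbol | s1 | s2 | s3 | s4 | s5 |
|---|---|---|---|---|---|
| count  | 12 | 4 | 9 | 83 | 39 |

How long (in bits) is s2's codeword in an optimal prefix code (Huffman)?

Build the tree from the bottom:
merge s2(4) and s3(9): 13
merge s1(12) and 13: 25
merge 25 and s5(39): 64
merge 64 and s4(83): 147
The subtree containing s2 is merged 4 times, so code length = 4.

4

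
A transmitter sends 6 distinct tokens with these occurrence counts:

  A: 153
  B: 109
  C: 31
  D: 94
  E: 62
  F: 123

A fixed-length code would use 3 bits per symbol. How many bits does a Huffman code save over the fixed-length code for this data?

Fixed-length: 3 bits × 572 symbols = 1716 bits.
Huffman merges:
merge C(31) and E(62): 93
merge 93 and D(94): 187
merge B(109) and F(123): 232
merge A(153) and 187: 340
merge 232 and 340: 572
Huffman total = 93 + 187 + 232 + 340 + 572 = 1424 bits.
Saving = 1716 − 1424 = 292 bits.

292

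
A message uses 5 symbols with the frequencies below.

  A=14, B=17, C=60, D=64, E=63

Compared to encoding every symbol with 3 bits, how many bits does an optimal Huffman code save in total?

Fixed-length: 3 bits × 218 symbols = 654 bits.
Huffman merges:
combine A(14), B(17) → 31
combine 31, C(60) → 91
combine E(63), D(64) → 127
combine 91, 127 → 218
Huffman total = 31 + 91 + 127 + 218 = 467 bits.
Saving = 654 − 467 = 187 bits.

187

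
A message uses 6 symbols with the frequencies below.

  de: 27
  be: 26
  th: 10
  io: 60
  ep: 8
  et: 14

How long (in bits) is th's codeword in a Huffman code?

Huffman merges, smallest pair first:
ep(8) + th(10) → 18
et(14) + 18 → 32
be(26) + de(27) → 53
32 + 53 → 85
io(60) + 85 → 145
th's leaf is at depth 4, giving a 4-bit codeword.

4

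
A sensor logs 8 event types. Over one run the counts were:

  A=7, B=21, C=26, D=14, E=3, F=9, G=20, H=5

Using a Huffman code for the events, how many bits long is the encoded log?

291

Greedily combine the two least-frequent nodes:
merge E(3) and H(5): 8
merge A(7) and 8: 15
merge F(9) and D(14): 23
merge 15 and G(20): 35
merge B(21) and 23: 44
merge C(26) and 35: 61
merge 44 and 61: 105
The encoded length is the sum of every internal node's weight: 8 + 15 + 23 + 35 + 44 + 61 + 105 = 291 bits.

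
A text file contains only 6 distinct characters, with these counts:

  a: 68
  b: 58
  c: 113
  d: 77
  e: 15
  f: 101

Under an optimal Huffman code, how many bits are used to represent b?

4

Build the tree from the bottom:
e(15) + b(58) → 73
a(68) + 73 → 141
d(77) + f(101) → 178
c(113) + 141 → 254
178 + 254 → 432
b's leaf is at depth 4, giving a 4-bit codeword.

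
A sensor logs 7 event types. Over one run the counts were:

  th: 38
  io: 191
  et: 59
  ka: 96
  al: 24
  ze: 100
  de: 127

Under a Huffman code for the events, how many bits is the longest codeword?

4

Merge the two lowest-weight nodes at each step:
combine al(24), th(38) → 62
combine et(59), 62 → 121
combine ka(96), ze(100) → 196
combine 121, de(127) → 248
combine io(191), 196 → 387
combine 248, 387 → 635
The first pair merged (al, th) ends up deepest, at depth 4.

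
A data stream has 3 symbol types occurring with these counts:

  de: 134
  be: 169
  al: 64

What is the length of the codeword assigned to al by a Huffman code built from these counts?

2

Repeatedly merge the two smallest:
al(64) + de(134) → 198
be(169) + 198 → 367
al's leaf is at depth 2, giving a 2-bit codeword.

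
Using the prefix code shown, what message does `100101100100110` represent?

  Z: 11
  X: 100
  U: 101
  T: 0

Read left to right; each codeword is recognised as soon as it completes (prefix code):
  100→X | 101→U | 100→X | 100→X | 11→Z | 0→T
Decoded message: XUXXZT

XUXXZT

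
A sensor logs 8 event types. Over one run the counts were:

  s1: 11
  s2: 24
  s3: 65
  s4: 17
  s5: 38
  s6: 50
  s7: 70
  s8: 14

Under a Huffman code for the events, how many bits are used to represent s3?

Build the tree from the bottom:
merge s1(11) and s8(14): 25
merge s4(17) and s2(24): 41
merge 25 and s5(38): 63
merge 41 and s6(50): 91
merge 63 and s3(65): 128
merge s7(70) and 91: 161
merge 128 and 161: 289
The subtree containing s3 is merged 2 times, so code length = 2.

2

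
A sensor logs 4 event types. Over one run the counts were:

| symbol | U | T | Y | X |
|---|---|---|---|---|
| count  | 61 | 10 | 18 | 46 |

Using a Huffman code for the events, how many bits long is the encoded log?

237

Greedily combine the two least-frequent nodes:
merge T(10) and Y(18): 28
merge 28 and X(46): 74
merge U(61) and 74: 135
The encoded length is the sum of every internal node's weight: 28 + 74 + 135 = 237 bits.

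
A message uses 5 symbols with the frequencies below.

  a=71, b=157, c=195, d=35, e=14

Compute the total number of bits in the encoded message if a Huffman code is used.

918

Merge the two smallest weights repeatedly:
merge e(14) and d(35): 49
merge 49 and a(71): 120
merge 120 and b(157): 277
merge c(195) and 277: 472
The encoded length is the sum of every internal node's weight: 49 + 120 + 277 + 472 = 918 bits.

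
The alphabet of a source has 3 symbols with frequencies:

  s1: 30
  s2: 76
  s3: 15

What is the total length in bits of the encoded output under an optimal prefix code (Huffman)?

Merge the two smallest weights repeatedly:
combine s3(15), s1(30) → 45
combine 45, s2(76) → 121
Total encoded bits = sum of merged weights = 45 + 121 = 166.

166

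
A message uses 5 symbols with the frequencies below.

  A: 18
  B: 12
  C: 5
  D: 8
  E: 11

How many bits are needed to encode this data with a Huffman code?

121

Build the Huffman tree bottom-up:
C(5) + D(8) → 13
E(11) + B(12) → 23
13 + A(18) → 31
23 + 31 → 54
Each symbol's bit-cost is frequency × depth; summing gives 121 bits (equivalently 13 + 23 + 31 + 54).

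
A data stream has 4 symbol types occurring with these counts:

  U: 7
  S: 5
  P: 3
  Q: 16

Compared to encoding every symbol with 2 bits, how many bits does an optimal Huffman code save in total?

8

Fixed-length: 2 bits × 31 symbols = 62 bits.
Huffman merges:
combine P(3), S(5) → 8
combine U(7), 8 → 15
combine 15, Q(16) → 31
Huffman total = 8 + 15 + 31 = 54 bits.
Saving = 62 − 54 = 8 bits.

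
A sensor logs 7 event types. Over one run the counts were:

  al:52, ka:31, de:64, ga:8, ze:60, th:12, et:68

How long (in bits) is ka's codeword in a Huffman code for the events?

4

Build the tree from the bottom:
ga(8) + th(12) → 20
20 + ka(31) → 51
51 + al(52) → 103
ze(60) + de(64) → 124
et(68) + 103 → 171
124 + 171 → 295
The subtree containing ka is merged 4 times, so code length = 4.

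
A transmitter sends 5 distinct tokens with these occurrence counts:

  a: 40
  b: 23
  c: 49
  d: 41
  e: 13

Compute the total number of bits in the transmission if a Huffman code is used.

368

Greedily combine the two least-frequent nodes:
merge e(13) and b(23): 36
merge 36 and a(40): 76
merge d(41) and c(49): 90
merge 76 and 90: 166
Total encoded bits = sum of merged weights = 36 + 76 + 90 + 166 = 368.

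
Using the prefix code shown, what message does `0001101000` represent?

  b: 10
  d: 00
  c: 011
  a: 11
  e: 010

Read left to right; each codeword is recognised as soon as it completes (prefix code):
  00→d | 011→c | 010→e | 00→d
Decoded message: dced

dced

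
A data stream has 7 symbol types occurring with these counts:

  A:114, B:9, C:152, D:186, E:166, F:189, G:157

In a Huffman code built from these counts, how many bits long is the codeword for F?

Build the tree from the bottom:
merge B(9) and A(114): 123
merge 123 and C(152): 275
merge G(157) and E(166): 323
merge D(186) and F(189): 375
merge 275 and 323: 598
merge 375 and 598: 973
F sits 2 levels below the root, so its codeword is 2 bits.

2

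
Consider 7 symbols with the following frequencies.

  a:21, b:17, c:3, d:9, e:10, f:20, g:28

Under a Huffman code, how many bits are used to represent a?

Huffman merges, smallest pair first:
c(3) + d(9) → 12
e(10) + 12 → 22
b(17) + f(20) → 37
a(21) + 22 → 43
g(28) + 37 → 65
43 + 65 → 108
a sits 2 levels below the root, so its codeword is 2 bits.

2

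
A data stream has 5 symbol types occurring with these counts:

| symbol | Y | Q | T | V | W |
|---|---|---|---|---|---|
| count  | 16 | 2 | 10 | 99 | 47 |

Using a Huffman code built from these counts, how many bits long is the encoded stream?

289

Merge the two smallest weights repeatedly:
merge Q(2) and T(10): 12
merge 12 and Y(16): 28
merge 28 and W(47): 75
merge 75 and V(99): 174
The encoded length is the sum of every internal node's weight: 12 + 28 + 75 + 174 = 289 bits.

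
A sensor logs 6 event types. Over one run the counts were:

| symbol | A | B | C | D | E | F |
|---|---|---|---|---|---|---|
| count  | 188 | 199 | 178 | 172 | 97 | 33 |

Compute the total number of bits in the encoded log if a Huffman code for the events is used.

Build the Huffman tree bottom-up:
F(33) + E(97) → 130
130 + D(172) → 302
C(178) + A(188) → 366
B(199) + 302 → 501
366 + 501 → 867
Total encoded bits = sum of merged weights = 130 + 302 + 366 + 501 + 867 = 2166.

2166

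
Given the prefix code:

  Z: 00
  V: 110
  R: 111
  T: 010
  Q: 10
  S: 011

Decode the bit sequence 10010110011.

Read left to right; each codeword is recognised as soon as it completes (prefix code):
  10→Q | 010→T | 110→V | 011→S
Decoded message: QTVS

QTVS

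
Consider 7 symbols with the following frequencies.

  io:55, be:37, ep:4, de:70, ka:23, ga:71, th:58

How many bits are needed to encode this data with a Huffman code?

840

Greedily combine the two least-frequent nodes:
combine ep(4), ka(23) → 27
combine 27, be(37) → 64
combine io(55), th(58) → 113
combine 64, de(70) → 134
combine ga(71), 113 → 184
combine 134, 184 → 318
Each symbol's bit-cost is frequency × depth; summing gives 840 bits (equivalently 27 + 64 + 113 + 134 + 184 + 318).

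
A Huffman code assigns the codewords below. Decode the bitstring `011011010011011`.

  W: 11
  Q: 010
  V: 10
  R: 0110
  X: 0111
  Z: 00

RWQRW

Read left to right; each codeword is recognised as soon as it completes (prefix code):
  0110→R | 11→W | 010→Q | 0110→R | 11→W
Decoded message: RWQRW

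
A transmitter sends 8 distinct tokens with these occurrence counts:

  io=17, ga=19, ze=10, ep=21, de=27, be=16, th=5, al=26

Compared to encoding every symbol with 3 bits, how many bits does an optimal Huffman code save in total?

12

Fixed-length: 3 bits × 141 symbols = 423 bits.
Huffman merges:
th(5) + ze(10) → 15
15 + be(16) → 31
io(17) + ga(19) → 36
ep(21) + al(26) → 47
de(27) + 31 → 58
36 + 47 → 83
58 + 83 → 141
Huffman total = 15 + 31 + 36 + 47 + 58 + 83 + 141 = 411 bits.
Saving = 423 − 411 = 12 bits.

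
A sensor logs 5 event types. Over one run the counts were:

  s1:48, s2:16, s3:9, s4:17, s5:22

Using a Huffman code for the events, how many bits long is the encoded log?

Greedily combine the two least-frequent nodes:
merge s3(9) and s2(16): 25
merge s4(17) and s5(22): 39
merge 25 and 39: 64
merge s1(48) and 64: 112
Each symbol's bit-cost is frequency × depth; summing gives 240 bits (equivalently 25 + 39 + 64 + 112).

240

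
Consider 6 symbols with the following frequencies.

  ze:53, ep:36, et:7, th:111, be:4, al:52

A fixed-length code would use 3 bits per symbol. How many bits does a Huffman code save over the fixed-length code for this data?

Fixed-length: 3 bits × 263 symbols = 789 bits.
Huffman merges:
merge be(4) and et(7): 11
merge 11 and ep(36): 47
merge 47 and al(52): 99
merge ze(53) and 99: 152
merge th(111) and 152: 263
Huffman total = 11 + 47 + 99 + 152 + 263 = 572 bits.
Saving = 789 − 572 = 217 bits.

217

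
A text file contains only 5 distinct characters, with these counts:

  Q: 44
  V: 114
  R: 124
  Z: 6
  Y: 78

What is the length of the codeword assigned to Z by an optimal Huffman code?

3

Build the tree from the bottom:
merge Z(6) and Q(44): 50
merge 50 and Y(78): 128
merge V(114) and R(124): 238
merge 128 and 238: 366
Z's leaf is at depth 3, giving a 3-bit codeword.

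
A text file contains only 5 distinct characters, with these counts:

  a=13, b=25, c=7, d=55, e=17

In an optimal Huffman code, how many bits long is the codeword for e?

3

Build the tree from the bottom:
c(7) + a(13) → 20
e(17) + 20 → 37
b(25) + 37 → 62
d(55) + 62 → 117
e sits 3 levels below the root, so its codeword is 3 bits.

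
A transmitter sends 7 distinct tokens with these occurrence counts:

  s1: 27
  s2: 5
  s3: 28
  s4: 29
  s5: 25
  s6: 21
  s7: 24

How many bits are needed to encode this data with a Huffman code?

446

Build the Huffman tree bottom-up:
s2(5) + s6(21) → 26
s7(24) + s5(25) → 49
26 + s1(27) → 53
s3(28) + s4(29) → 57
49 + 53 → 102
57 + 102 → 159
Each symbol's bit-cost is frequency × depth; summing gives 446 bits (equivalently 26 + 49 + 53 + 57 + 102 + 159).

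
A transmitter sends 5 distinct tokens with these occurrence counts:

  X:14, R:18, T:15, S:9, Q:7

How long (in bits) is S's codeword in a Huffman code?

3

Repeatedly merge the two smallest:
merge Q(7) and S(9): 16
merge X(14) and T(15): 29
merge 16 and R(18): 34
merge 29 and 34: 63
S sits 3 levels below the root, so its codeword is 3 bits.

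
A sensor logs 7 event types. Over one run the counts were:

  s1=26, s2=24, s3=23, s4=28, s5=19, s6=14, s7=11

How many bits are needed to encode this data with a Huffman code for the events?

Merge the two smallest weights repeatedly:
combine s7(11), s6(14) → 25
combine s5(19), s3(23) → 42
combine s2(24), 25 → 49
combine s1(26), s4(28) → 54
combine 42, 49 → 91
combine 54, 91 → 145
Total encoded bits = sum of merged weights = 25 + 42 + 49 + 54 + 91 + 145 = 406.

406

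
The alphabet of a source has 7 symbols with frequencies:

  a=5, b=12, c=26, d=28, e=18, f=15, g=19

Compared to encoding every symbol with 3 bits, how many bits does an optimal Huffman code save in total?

37

Fixed-length: 3 bits × 123 symbols = 369 bits.
Huffman merges:
merge a(5) and b(12): 17
merge f(15) and 17: 32
merge e(18) and g(19): 37
merge c(26) and d(28): 54
merge 32 and 37: 69
merge 54 and 69: 123
Huffman total = 17 + 32 + 37 + 54 + 69 + 123 = 332 bits.
Saving = 369 − 332 = 37 bits.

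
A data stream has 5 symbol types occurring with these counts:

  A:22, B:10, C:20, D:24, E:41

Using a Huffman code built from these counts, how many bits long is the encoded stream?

Merge the two smallest weights repeatedly:
combine B(10), C(20) → 30
combine A(22), D(24) → 46
combine 30, E(41) → 71
combine 46, 71 → 117
Each symbol's bit-cost is frequency × depth; summing gives 264 bits (equivalently 30 + 46 + 71 + 117).

264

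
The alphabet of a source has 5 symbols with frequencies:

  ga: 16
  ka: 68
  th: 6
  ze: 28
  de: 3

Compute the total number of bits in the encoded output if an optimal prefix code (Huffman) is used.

208

Greedily combine the two least-frequent nodes:
merge de(3) and th(6): 9
merge 9 and ga(16): 25
merge 25 and ze(28): 53
merge 53 and ka(68): 121
The encoded length is the sum of every internal node's weight: 9 + 25 + 53 + 121 = 208 bits.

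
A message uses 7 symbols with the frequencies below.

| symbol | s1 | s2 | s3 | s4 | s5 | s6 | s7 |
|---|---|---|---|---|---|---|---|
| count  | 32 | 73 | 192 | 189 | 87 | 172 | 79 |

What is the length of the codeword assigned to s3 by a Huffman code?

Repeatedly merge the two smallest:
merge s1(32) and s2(73): 105
merge s7(79) and s5(87): 166
merge 105 and 166: 271
merge s6(172) and s4(189): 361
merge s3(192) and 271: 463
merge 361 and 463: 824
s3 sits 2 levels below the root, so its codeword is 2 bits.

2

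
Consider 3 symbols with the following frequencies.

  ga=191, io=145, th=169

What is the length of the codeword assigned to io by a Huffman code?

Build the tree from the bottom:
merge io(145) and th(169): 314
merge ga(191) and 314: 505
io sits 2 levels below the root, so its codeword is 2 bits.

2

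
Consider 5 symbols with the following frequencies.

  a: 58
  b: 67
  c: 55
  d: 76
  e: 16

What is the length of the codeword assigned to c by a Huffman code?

Repeatedly merge the two smallest:
e(16) + c(55) → 71
a(58) + b(67) → 125
71 + d(76) → 147
125 + 147 → 272
The subtree containing c is merged 3 times, so code length = 3.

3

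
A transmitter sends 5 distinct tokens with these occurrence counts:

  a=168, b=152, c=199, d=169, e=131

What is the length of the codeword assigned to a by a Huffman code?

Build the tree from the bottom:
merge e(131) and b(152): 283
merge a(168) and d(169): 337
merge c(199) and 283: 482
merge 337 and 482: 819
a's leaf is at depth 2, giving a 2-bit codeword.

2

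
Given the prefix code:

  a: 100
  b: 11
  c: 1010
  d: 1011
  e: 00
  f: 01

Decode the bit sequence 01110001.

fbef

Read left to right; each codeword is recognised as soon as it completes (prefix code):
  01→f | 11→b | 00→e | 01→f
Decoded message: fbef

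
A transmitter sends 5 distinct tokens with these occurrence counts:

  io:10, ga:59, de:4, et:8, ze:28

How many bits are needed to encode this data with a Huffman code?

Merge the two smallest weights repeatedly:
merge de(4) and et(8): 12
merge io(10) and 12: 22
merge 22 and ze(28): 50
merge 50 and ga(59): 109
Total encoded bits = sum of merged weights = 12 + 22 + 50 + 109 = 193.

193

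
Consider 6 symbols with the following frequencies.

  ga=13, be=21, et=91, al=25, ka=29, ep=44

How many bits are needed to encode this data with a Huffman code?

521

Greedily combine the two least-frequent nodes:
merge ga(13) and be(21): 34
merge al(25) and ka(29): 54
merge 34 and ep(44): 78
merge 54 and 78: 132
merge et(91) and 132: 223
The encoded length is the sum of every internal node's weight: 34 + 54 + 78 + 132 + 223 = 521 bits.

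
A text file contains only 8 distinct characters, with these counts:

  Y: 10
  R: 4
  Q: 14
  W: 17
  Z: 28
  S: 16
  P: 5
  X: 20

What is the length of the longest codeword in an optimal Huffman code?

5

Merge the two lowest-weight nodes at each step:
combine R(4), P(5) → 9
combine 9, Y(10) → 19
combine Q(14), S(16) → 30
combine W(17), 19 → 36
combine X(20), Z(28) → 48
combine 30, 36 → 66
combine 48, 66 → 114
The rarest symbols sit at the bottom; the longest codeword is 5 bits.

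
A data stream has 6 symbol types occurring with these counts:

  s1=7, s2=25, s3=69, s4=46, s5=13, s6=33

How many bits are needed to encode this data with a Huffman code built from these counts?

Merge the two smallest weights repeatedly:
combine s1(7), s5(13) → 20
combine 20, s2(25) → 45
combine s6(33), 45 → 78
combine s4(46), s3(69) → 115
combine 78, 115 → 193
Each symbol's bit-cost is frequency × depth; summing gives 451 bits (equivalently 20 + 45 + 78 + 115 + 193).

451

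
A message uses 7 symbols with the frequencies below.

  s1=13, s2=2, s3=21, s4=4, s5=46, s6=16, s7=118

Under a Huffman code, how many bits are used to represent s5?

Build the tree from the bottom:
merge s2(2) and s4(4): 6
merge 6 and s1(13): 19
merge s6(16) and 19: 35
merge s3(21) and 35: 56
merge s5(46) and 56: 102
merge 102 and s7(118): 220
The subtree containing s5 is merged 2 times, so code length = 2.

2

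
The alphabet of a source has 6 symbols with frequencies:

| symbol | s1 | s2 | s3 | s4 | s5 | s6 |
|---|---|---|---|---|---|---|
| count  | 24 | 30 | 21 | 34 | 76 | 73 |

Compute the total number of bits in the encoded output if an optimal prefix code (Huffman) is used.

625

Merge the two smallest weights repeatedly:
s3(21) + s1(24) → 45
s2(30) + s4(34) → 64
45 + 64 → 109
s6(73) + s5(76) → 149
109 + 149 → 258
Each symbol's bit-cost is frequency × depth; summing gives 625 bits (equivalently 45 + 64 + 109 + 149 + 258).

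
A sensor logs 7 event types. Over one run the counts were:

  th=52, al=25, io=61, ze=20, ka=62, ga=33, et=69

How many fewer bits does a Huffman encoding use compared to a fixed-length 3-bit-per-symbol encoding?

Fixed-length: 3 bits × 322 symbols = 966 bits.
Huffman merges:
combine ze(20), al(25) → 45
combine ga(33), 45 → 78
combine th(52), io(61) → 113
combine ka(62), et(69) → 131
combine 78, 113 → 191
combine 131, 191 → 322
Huffman total = 45 + 78 + 113 + 131 + 191 + 322 = 880 bits.
Saving = 966 − 880 = 86 bits.

86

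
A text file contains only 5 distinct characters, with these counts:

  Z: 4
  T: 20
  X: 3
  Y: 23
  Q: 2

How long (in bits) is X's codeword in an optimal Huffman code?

Huffman merges, smallest pair first:
combine Q(2), X(3) → 5
combine Z(4), 5 → 9
combine 9, T(20) → 29
combine Y(23), 29 → 52
The subtree containing X is merged 4 times, so code length = 4.

4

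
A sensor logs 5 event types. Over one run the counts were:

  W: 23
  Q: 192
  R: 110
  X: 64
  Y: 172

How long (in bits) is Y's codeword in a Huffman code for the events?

Build the tree from the bottom:
combine W(23), X(64) → 87
combine 87, R(110) → 197
combine Y(172), Q(192) → 364
combine 197, 364 → 561
The subtree containing Y is merged 2 times, so code length = 2.

2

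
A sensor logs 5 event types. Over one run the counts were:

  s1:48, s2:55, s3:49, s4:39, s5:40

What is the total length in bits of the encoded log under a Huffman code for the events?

541

Build the Huffman tree bottom-up:
s4(39) + s5(40) → 79
s1(48) + s3(49) → 97
s2(55) + 79 → 134
97 + 134 → 231
Total encoded bits = sum of merged weights = 79 + 97 + 134 + 231 = 541.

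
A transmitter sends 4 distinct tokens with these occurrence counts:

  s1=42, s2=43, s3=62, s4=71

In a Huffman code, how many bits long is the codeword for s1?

Repeatedly merge the two smallest:
s1(42) + s2(43) → 85
s3(62) + s4(71) → 133
85 + 133 → 218
The subtree containing s1 is merged 2 times, so code length = 2.

2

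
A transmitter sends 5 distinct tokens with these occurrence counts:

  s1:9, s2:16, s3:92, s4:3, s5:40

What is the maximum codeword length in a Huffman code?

4

Merge the two lowest-weight nodes at each step:
combine s4(3), s1(9) → 12
combine 12, s2(16) → 28
combine 28, s5(40) → 68
combine 68, s3(92) → 160
Maximum depth reached is 4.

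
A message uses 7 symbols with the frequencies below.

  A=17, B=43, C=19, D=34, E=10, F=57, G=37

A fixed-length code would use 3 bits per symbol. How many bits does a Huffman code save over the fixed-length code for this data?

73

Fixed-length: 3 bits × 217 symbols = 651 bits.
Huffman merges:
combine E(10), A(17) → 27
combine C(19), 27 → 46
combine D(34), G(37) → 71
combine B(43), 46 → 89
combine F(57), 71 → 128
combine 89, 128 → 217
Huffman total = 27 + 46 + 71 + 89 + 128 + 217 = 578 bits.
Saving = 651 − 578 = 73 bits.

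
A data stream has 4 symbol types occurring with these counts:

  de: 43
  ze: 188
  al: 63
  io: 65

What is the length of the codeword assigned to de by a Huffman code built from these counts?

3

Build the tree from the bottom:
de(43) + al(63) → 106
io(65) + 106 → 171
171 + ze(188) → 359
de sits 3 levels below the root, so its codeword is 3 bits.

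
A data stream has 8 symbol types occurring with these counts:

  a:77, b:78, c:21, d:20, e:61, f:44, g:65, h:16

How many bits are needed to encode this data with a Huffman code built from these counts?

Merge the two smallest weights repeatedly:
combine h(16), d(20) → 36
combine c(21), 36 → 57
combine f(44), 57 → 101
combine e(61), g(65) → 126
combine a(77), b(78) → 155
combine 101, 126 → 227
combine 155, 227 → 382
Total encoded bits = sum of merged weights = 36 + 57 + 101 + 126 + 155 + 227 + 382 = 1084.

1084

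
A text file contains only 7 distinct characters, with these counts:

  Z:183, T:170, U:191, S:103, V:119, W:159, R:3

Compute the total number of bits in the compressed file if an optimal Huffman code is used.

2516

Merge the two smallest weights repeatedly:
combine R(3), S(103) → 106
combine 106, V(119) → 225
combine W(159), T(170) → 329
combine Z(183), U(191) → 374
combine 225, 329 → 554
combine 374, 554 → 928
Each symbol's bit-cost is frequency × depth; summing gives 2516 bits (equivalently 106 + 225 + 329 + 374 + 554 + 928).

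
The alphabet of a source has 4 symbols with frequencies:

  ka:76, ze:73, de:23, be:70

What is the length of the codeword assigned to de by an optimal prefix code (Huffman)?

2

Huffman merges, smallest pair first:
merge de(23) and be(70): 93
merge ze(73) and ka(76): 149
merge 93 and 149: 242
de sits 2 levels below the root, so its codeword is 2 bits.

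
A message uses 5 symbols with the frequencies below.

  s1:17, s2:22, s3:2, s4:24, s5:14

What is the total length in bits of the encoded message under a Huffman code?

174

Build the Huffman tree bottom-up:
combine s3(2), s5(14) → 16
combine 16, s1(17) → 33
combine s2(22), s4(24) → 46
combine 33, 46 → 79
Total encoded bits = sum of merged weights = 16 + 33 + 46 + 79 = 174.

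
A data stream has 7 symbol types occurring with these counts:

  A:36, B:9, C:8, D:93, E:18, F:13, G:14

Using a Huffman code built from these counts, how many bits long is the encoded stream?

Greedily combine the two least-frequent nodes:
merge C(8) and B(9): 17
merge F(13) and G(14): 27
merge 17 and E(18): 35
merge 27 and 35: 62
merge A(36) and 62: 98
merge D(93) and 98: 191
Total encoded bits = sum of merged weights = 17 + 27 + 35 + 62 + 98 + 191 = 430.

430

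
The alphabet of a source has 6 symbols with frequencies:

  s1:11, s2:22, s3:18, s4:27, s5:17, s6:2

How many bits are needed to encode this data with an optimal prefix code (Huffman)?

Greedily combine the two least-frequent nodes:
combine s6(2), s1(11) → 13
combine 13, s5(17) → 30
combine s3(18), s2(22) → 40
combine s4(27), 30 → 57
combine 40, 57 → 97
The encoded length is the sum of every internal node's weight: 13 + 30 + 40 + 57 + 97 = 237 bits.

237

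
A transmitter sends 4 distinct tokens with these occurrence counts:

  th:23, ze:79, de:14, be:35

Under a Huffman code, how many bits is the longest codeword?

3

Merge the two lowest-weight nodes at each step:
combine de(14), th(23) → 37
combine be(35), 37 → 72
combine 72, ze(79) → 151
The rarest symbols sit at the bottom; the longest codeword is 3 bits.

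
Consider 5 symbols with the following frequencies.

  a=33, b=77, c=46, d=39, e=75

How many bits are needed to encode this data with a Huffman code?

Merge the two smallest weights repeatedly:
merge a(33) and d(39): 72
merge c(46) and 72: 118
merge e(75) and b(77): 152
merge 118 and 152: 270
Each symbol's bit-cost is frequency × depth; summing gives 612 bits (equivalently 72 + 118 + 152 + 270).

612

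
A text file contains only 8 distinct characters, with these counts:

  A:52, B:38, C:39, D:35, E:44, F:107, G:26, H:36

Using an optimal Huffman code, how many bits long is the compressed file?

1085

Merge the two smallest weights repeatedly:
combine G(26), D(35) → 61
combine H(36), B(38) → 74
combine C(39), E(44) → 83
combine A(52), 61 → 113
combine 74, 83 → 157
combine F(107), 113 → 220
combine 157, 220 → 377
Each symbol's bit-cost is frequency × depth; summing gives 1085 bits (equivalently 61 + 74 + 83 + 113 + 157 + 220 + 377).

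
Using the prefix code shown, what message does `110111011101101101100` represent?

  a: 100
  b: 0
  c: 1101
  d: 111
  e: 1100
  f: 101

cccffa

Read left to right; each codeword is recognised as soon as it completes (prefix code):
  1101→c | 1101→c | 1101→c | 101→f | 101→f | 100→a
Decoded message: cccffa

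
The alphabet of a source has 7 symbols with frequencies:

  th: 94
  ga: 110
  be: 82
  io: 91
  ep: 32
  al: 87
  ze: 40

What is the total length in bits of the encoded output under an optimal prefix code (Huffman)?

Build the Huffman tree bottom-up:
merge ep(32) and ze(40): 72
merge 72 and be(82): 154
merge al(87) and io(91): 178
merge th(94) and ga(110): 204
merge 154 and 178: 332
merge 204 and 332: 536
Each symbol's bit-cost is frequency × depth; summing gives 1476 bits (equivalently 72 + 154 + 178 + 204 + 332 + 536).

1476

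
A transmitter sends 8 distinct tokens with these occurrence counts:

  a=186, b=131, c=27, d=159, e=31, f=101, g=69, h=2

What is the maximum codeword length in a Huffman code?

Merge the two lowest-weight nodes at each step:
merge h(2) and c(27): 29
merge 29 and e(31): 60
merge 60 and g(69): 129
merge f(101) and 129: 230
merge b(131) and d(159): 290
merge a(186) and 230: 416
merge 290 and 416: 706
Maximum depth reached is 6.

6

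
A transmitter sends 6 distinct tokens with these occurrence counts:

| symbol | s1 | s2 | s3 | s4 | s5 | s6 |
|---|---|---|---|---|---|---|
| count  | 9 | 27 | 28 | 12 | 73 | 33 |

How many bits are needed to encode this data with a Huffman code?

421

Merge the two smallest weights repeatedly:
s1(9) + s4(12) → 21
21 + s2(27) → 48
s3(28) + s6(33) → 61
48 + 61 → 109
s5(73) + 109 → 182
Each symbol's bit-cost is frequency × depth; summing gives 421 bits (equivalently 21 + 48 + 61 + 109 + 182).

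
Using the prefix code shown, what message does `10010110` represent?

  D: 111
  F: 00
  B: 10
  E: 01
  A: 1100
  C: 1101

BEEB

Read left to right; each codeword is recognised as soon as it completes (prefix code):
  10→B | 01→E | 01→E | 10→B
Decoded message: BEEB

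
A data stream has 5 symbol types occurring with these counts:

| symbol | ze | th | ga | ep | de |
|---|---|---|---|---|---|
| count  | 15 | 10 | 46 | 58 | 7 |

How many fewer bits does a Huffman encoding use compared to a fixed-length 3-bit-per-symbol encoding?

145

Fixed-length: 3 bits × 136 symbols = 408 bits.
Huffman merges:
merge de(7) and th(10): 17
merge ze(15) and 17: 32
merge 32 and ga(46): 78
merge ep(58) and 78: 136
Huffman total = 17 + 32 + 78 + 136 = 263 bits.
Saving = 408 − 263 = 145 bits.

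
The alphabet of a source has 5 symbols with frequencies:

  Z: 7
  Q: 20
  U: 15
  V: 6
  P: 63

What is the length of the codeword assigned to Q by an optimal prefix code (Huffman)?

Repeatedly merge the two smallest:
merge V(6) and Z(7): 13
merge 13 and U(15): 28
merge Q(20) and 28: 48
merge 48 and P(63): 111
Q's leaf is at depth 2, giving a 2-bit codeword.

2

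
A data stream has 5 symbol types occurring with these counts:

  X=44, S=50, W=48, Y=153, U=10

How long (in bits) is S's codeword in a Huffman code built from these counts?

3

Build the tree from the bottom:
merge U(10) and X(44): 54
merge W(48) and S(50): 98
merge 54 and 98: 152
merge 152 and Y(153): 305
S's leaf is at depth 3, giving a 3-bit codeword.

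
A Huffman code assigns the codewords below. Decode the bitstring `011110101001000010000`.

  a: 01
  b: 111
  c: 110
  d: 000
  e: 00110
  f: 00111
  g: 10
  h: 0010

Read left to right; each codeword is recognised as soon as it completes (prefix code):
  01→a | 111→b | 01→a | 01→a | 0010→h | 000→d | 10→g | 000→d
Decoded message: abaahdgd

abaahdgd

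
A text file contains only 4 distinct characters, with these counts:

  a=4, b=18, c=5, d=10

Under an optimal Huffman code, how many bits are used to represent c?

3

Build the tree from the bottom:
combine a(4), c(5) → 9
combine 9, d(10) → 19
combine b(18), 19 → 37
c's leaf is at depth 3, giving a 3-bit codeword.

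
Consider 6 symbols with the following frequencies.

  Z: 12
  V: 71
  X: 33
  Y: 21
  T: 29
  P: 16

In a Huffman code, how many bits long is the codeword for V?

Huffman merges, smallest pair first:
Z(12) + P(16) → 28
Y(21) + 28 → 49
T(29) + X(33) → 62
49 + 62 → 111
V(71) + 111 → 182
V sits one level below the root: a 1-bit codeword.

1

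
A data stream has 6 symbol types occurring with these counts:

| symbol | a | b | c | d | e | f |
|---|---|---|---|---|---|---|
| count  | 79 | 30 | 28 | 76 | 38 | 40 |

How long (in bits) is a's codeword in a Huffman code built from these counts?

Build the tree from the bottom:
combine c(28), b(30) → 58
combine e(38), f(40) → 78
combine 58, d(76) → 134
combine 78, a(79) → 157
combine 134, 157 → 291
a sits 2 levels below the root, so its codeword is 2 bits.

2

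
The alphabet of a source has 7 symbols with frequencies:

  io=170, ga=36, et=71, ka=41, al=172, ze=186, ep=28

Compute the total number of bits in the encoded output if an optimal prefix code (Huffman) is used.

Greedily combine the two least-frequent nodes:
ep(28) + ga(36) → 64
ka(41) + 64 → 105
et(71) + 105 → 176
io(170) + al(172) → 342
176 + ze(186) → 362
342 + 362 → 704
Total encoded bits = sum of merged weights = 64 + 105 + 176 + 342 + 362 + 704 = 1753.

1753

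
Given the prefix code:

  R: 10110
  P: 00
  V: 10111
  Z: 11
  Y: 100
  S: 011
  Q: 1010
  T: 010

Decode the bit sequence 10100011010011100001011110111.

Read left to right; each codeword is recognised as soon as it completes (prefix code):
  1010→Q | 00→P | 11→Z | 010→T | 011→S | 100→Y | 00→P | 10111→V | 10111→V
Decoded message: QPZTSYPVV

QPZTSYPVV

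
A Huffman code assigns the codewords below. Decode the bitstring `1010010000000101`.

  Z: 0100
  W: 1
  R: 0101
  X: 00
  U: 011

WZWXXXR

Read left to right; each codeword is recognised as soon as it completes (prefix code):
  1→W | 0100→Z | 1→W | 00→X | 00→X | 00→X | 0101→R
Decoded message: WZWXXXR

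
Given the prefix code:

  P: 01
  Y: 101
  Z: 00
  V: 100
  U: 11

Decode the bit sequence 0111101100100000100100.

PUYVVZPZV

Read left to right; each codeword is recognised as soon as it completes (prefix code):
  01→P | 11→U | 101→Y | 100→V | 100→V | 00→Z | 01→P | 00→Z | 100→V
Decoded message: PUYVVZPZV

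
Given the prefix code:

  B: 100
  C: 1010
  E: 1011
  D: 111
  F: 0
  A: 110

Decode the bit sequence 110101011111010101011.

Read left to right; each codeword is recognised as soon as it completes (prefix code):
  110→A | 1010→C | 111→D | 110→A | 1010→C | 1011→E
Decoded message: ACDACE

ACDACE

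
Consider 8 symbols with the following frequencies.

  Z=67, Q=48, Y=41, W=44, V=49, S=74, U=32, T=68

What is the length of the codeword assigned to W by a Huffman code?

3

Build the tree from the bottom:
merge U(32) and Y(41): 73
merge W(44) and Q(48): 92
merge V(49) and Z(67): 116
merge T(68) and 73: 141
merge S(74) and 92: 166
merge 116 and 141: 257
merge 166 and 257: 423
W sits 3 levels below the root, so its codeword is 3 bits.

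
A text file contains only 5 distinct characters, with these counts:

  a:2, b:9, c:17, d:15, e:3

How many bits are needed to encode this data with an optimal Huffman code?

Greedily combine the two least-frequent nodes:
combine a(2), e(3) → 5
combine 5, b(9) → 14
combine 14, d(15) → 29
combine c(17), 29 → 46
Total encoded bits = sum of merged weights = 5 + 14 + 29 + 46 = 94.

94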